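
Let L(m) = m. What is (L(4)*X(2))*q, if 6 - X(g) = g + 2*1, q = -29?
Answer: -232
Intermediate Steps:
X(g) = 4 - g (X(g) = 6 - (g + 2*1) = 6 - (g + 2) = 6 - (2 + g) = 6 + (-2 - g) = 4 - g)
(L(4)*X(2))*q = (4*(4 - 1*2))*(-29) = (4*(4 - 2))*(-29) = (4*2)*(-29) = 8*(-29) = -232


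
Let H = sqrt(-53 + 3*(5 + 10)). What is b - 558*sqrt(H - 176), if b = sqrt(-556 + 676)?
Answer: -558*sqrt(-176 + 2*I*sqrt(2)) + 2*sqrt(30) ≈ -48.527 - 7402.9*I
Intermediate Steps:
H = 2*I*sqrt(2) (H = sqrt(-53 + 3*15) = sqrt(-53 + 45) = sqrt(-8) = 2*I*sqrt(2) ≈ 2.8284*I)
b = 2*sqrt(30) (b = sqrt(120) = 2*sqrt(30) ≈ 10.954)
b - 558*sqrt(H - 176) = 2*sqrt(30) - 558*sqrt(2*I*sqrt(2) - 176) = 2*sqrt(30) - 558*sqrt(-176 + 2*I*sqrt(2)) = -558*sqrt(-176 + 2*I*sqrt(2)) + 2*sqrt(30)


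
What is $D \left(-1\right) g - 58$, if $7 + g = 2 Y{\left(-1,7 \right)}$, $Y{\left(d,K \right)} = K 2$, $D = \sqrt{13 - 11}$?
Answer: $-58 - 21 \sqrt{2} \approx -87.698$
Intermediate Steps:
$D = \sqrt{2} \approx 1.4142$
$Y{\left(d,K \right)} = 2 K$
$g = 21$ ($g = -7 + 2 \cdot 2 \cdot 7 = -7 + 2 \cdot 14 = -7 + 28 = 21$)
$D \left(-1\right) g - 58 = \sqrt{2} \left(-1\right) 21 - 58 = - \sqrt{2} \cdot 21 - 58 = - 21 \sqrt{2} - 58 = -58 - 21 \sqrt{2}$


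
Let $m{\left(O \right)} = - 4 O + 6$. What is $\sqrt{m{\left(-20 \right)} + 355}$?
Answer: $21$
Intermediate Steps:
$m{\left(O \right)} = 6 - 4 O$
$\sqrt{m{\left(-20 \right)} + 355} = \sqrt{\left(6 - -80\right) + 355} = \sqrt{\left(6 + 80\right) + 355} = \sqrt{86 + 355} = \sqrt{441} = 21$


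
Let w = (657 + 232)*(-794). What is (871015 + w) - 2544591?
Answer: -2379442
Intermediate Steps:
w = -705866 (w = 889*(-794) = -705866)
(871015 + w) - 2544591 = (871015 - 705866) - 2544591 = 165149 - 2544591 = -2379442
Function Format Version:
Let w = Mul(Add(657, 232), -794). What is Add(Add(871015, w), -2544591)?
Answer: -2379442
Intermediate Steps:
w = -705866 (w = Mul(889, -794) = -705866)
Add(Add(871015, w), -2544591) = Add(Add(871015, -705866), -2544591) = Add(165149, -2544591) = -2379442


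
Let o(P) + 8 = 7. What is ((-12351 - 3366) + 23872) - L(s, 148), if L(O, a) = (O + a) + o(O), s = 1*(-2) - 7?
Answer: 8017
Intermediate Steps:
o(P) = -1 (o(P) = -8 + 7 = -1)
s = -9 (s = -2 - 7 = -9)
L(O, a) = -1 + O + a (L(O, a) = (O + a) - 1 = -1 + O + a)
((-12351 - 3366) + 23872) - L(s, 148) = ((-12351 - 3366) + 23872) - (-1 - 9 + 148) = (-15717 + 23872) - 1*138 = 8155 - 138 = 8017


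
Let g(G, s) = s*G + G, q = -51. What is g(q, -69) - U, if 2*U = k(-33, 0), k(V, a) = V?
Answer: 6969/2 ≈ 3484.5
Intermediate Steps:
U = -33/2 (U = (1/2)*(-33) = -33/2 ≈ -16.500)
g(G, s) = G + G*s (g(G, s) = G*s + G = G + G*s)
g(q, -69) - U = -51*(1 - 69) - 1*(-33/2) = -51*(-68) + 33/2 = 3468 + 33/2 = 6969/2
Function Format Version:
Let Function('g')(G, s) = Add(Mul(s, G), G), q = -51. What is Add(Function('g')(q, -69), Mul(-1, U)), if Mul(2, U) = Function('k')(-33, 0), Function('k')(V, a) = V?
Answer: Rational(6969, 2) ≈ 3484.5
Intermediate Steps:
U = Rational(-33, 2) (U = Mul(Rational(1, 2), -33) = Rational(-33, 2) ≈ -16.500)
Function('g')(G, s) = Add(G, Mul(G, s)) (Function('g')(G, s) = Add(Mul(G, s), G) = Add(G, Mul(G, s)))
Add(Function('g')(q, -69), Mul(-1, U)) = Add(Mul(-51, Add(1, -69)), Mul(-1, Rational(-33, 2))) = Add(Mul(-51, -68), Rational(33, 2)) = Add(3468, Rational(33, 2)) = Rational(6969, 2)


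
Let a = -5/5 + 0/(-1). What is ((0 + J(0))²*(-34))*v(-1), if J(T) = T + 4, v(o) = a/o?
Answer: -544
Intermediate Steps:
a = -1 (a = -5*⅕ + 0*(-1) = -1 + 0 = -1)
v(o) = -1/o
J(T) = 4 + T
((0 + J(0))²*(-34))*v(-1) = ((0 + (4 + 0))²*(-34))*(-1/(-1)) = ((0 + 4)²*(-34))*(-1*(-1)) = (4²*(-34))*1 = (16*(-34))*1 = -544*1 = -544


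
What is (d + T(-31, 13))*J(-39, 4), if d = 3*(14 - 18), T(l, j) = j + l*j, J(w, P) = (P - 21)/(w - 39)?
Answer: -1139/13 ≈ -87.615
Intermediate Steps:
J(w, P) = (-21 + P)/(-39 + w)
T(l, j) = j + j*l
d = -12 (d = 3*(-4) = -12)
(d + T(-31, 13))*J(-39, 4) = (-12 + 13*(1 - 31))*((-21 + 4)/(-39 - 39)) = (-12 + 13*(-30))*(-17/(-78)) = (-12 - 390)*(-1/78*(-17)) = -402*17/78 = -1139/13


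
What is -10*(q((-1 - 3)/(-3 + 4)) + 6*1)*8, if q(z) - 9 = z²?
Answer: -2480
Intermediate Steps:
q(z) = 9 + z²
-10*(q((-1 - 3)/(-3 + 4)) + 6*1)*8 = -10*((9 + ((-1 - 3)/(-3 + 4))²) + 6*1)*8 = -10*((9 + (-4/1)²) + 6)*8 = -10*((9 + (-4*1)²) + 6)*8 = -10*((9 + (-4)²) + 6)*8 = -10*((9 + 16) + 6)*8 = -10*(25 + 6)*8 = -10*31*8 = -310*8 = -2480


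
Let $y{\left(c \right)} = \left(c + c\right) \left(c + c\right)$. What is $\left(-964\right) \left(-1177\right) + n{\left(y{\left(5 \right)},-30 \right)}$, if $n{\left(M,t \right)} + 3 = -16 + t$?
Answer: $1134579$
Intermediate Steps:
$y{\left(c \right)} = 4 c^{2}$ ($y{\left(c \right)} = 2 c 2 c = 4 c^{2}$)
$n{\left(M,t \right)} = -19 + t$ ($n{\left(M,t \right)} = -3 + \left(-16 + t\right) = -19 + t$)
$\left(-964\right) \left(-1177\right) + n{\left(y{\left(5 \right)},-30 \right)} = \left(-964\right) \left(-1177\right) - 49 = 1134628 - 49 = 1134579$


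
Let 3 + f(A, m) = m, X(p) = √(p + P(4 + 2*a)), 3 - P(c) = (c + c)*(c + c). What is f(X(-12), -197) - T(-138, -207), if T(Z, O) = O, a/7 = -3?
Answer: 7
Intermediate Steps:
a = -21 (a = 7*(-3) = -21)
P(c) = 3 - 4*c² (P(c) = 3 - (c + c)*(c + c) = 3 - 2*c*2*c = 3 - 4*c²)
X(p) = √(-5773 + p) (X(p) = √(p + (3 - 4*(4 + 2*(-21))²)) = √(p + (3 - 4*(4 - 42)²)) = √(p + (3 - 4*(-38)²)) = √(p + (3 - 4*1444)) = √(p + (3 - 5776)) = √(p - 5773) = √(-5773 + p))
f(A, m) = -3 + m
f(X(-12), -197) - T(-138, -207) = (-3 - 197) - 1*(-207) = -200 + 207 = 7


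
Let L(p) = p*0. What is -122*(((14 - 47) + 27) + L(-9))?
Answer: 732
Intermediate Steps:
L(p) = 0
-122*(((14 - 47) + 27) + L(-9)) = -122*(((14 - 47) + 27) + 0) = -122*((-33 + 27) + 0) = -122*(-6 + 0) = -122*(-6) = 732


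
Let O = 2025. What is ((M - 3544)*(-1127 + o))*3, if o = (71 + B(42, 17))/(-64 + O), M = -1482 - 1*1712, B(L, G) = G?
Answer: 44672111226/1961 ≈ 2.2780e+7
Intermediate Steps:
M = -3194 (M = -1482 - 1712 = -3194)
o = 88/1961 (o = (71 + 17)/(-64 + 2025) = 88/1961 ≈ 0.044875)
((M - 3544)*(-1127 + o))*3 = ((-3194 - 3544)*(-1127 + 88/1961))*3 = -6738*(-2209959/1961)*3 = (14890703742/1961)*3 = 44672111226/1961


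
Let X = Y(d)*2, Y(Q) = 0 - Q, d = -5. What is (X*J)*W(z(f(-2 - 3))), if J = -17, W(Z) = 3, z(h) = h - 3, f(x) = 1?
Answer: -510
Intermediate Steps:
z(h) = -3 + h
Y(Q) = -Q
X = 10 (X = -1*(-5)*2 = 5*2 = 10)
(X*J)*W(z(f(-2 - 3))) = (10*(-17))*3 = -170*3 = -510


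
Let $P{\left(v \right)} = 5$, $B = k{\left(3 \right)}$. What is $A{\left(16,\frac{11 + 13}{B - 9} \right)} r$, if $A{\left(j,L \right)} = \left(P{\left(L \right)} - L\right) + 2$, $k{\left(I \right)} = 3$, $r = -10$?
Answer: $-110$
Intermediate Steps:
$B = 3$
$A{\left(j,L \right)} = 7 - L$ ($A{\left(j,L \right)} = \left(5 - L\right) + 2 = 7 - L$)
$A{\left(16,\frac{11 + 13}{B - 9} \right)} r = \left(7 - \frac{11 + 13}{3 - 9}\right) \left(-10\right) = \left(7 - \frac{24}{-6}\right) \left(-10\right) = \left(7 - 24 \left(- \frac{1}{6}\right)\right) \left(-10\right) = \left(7 - -4\right) \left(-10\right) = \left(7 + 4\right) \left(-10\right) = 11 \left(-10\right) = -110$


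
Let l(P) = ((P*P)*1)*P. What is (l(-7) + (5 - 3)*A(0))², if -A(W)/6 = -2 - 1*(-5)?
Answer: 143641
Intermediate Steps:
A(W) = -18 (A(W) = -6*(-2 - 1*(-5)) = -6*(-2 + 5) = -6*3 = -18)
l(P) = P³ (l(P) = (P²*1)*P = P²*P = P³)
(l(-7) + (5 - 3)*A(0))² = ((-7)³ + (5 - 3)*(-18))² = (-343 + 2*(-18))² = (-343 - 36)² = (-379)² = 143641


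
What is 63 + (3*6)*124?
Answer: 2295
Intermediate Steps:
63 + (3*6)*124 = 63 + 18*124 = 63 + 2232 = 2295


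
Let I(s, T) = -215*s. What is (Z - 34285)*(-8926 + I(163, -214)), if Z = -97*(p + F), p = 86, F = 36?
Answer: 2027898549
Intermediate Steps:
Z = -11834 (Z = -97*(86 + 36) = -97*122 = -11834)
(Z - 34285)*(-8926 + I(163, -214)) = (-11834 - 34285)*(-8926 - 215*163) = -46119*(-8926 - 35045) = -46119*(-43971) = 2027898549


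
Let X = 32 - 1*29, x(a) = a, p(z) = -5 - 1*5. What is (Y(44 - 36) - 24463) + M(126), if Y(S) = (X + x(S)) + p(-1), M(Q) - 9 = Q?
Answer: -24327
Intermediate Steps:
p(z) = -10 (p(z) = -5 - 5 = -10)
X = 3 (X = 32 - 29 = 3)
M(Q) = 9 + Q
Y(S) = -7 + S (Y(S) = (3 + S) - 10 = -7 + S)
(Y(44 - 36) - 24463) + M(126) = ((-7 + (44 - 36)) - 24463) + (9 + 126) = ((-7 + 8) - 24463) + 135 = (1 - 24463) + 135 = -24462 + 135 = -24327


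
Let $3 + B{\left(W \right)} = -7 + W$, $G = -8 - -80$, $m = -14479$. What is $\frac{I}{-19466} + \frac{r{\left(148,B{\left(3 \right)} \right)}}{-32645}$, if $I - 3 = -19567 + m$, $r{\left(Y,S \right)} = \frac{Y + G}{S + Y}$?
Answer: $\frac{31338754823}{17920185474} \approx 1.7488$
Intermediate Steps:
$G = 72$ ($G = -8 + 80 = 72$)
$B{\left(W \right)} = -10 + W$ ($B{\left(W \right)} = -3 + \left(-7 + W\right) = -10 + W$)
$r{\left(Y,S \right)} = \frac{72 + Y}{S + Y}$ ($r{\left(Y,S \right)} = \frac{Y + 72}{S + Y} = \frac{72 + Y}{S + Y}$)
$I = -34043$ ($I = 3 - 34046 = -34043$)
$\frac{I}{-19466} + \frac{r{\left(148,B{\left(3 \right)} \right)}}{-32645} = - \frac{34043}{-19466} + \frac{\frac{1}{\left(-10 + 3\right) + 148} \left(72 + 148\right)}{-32645} = \left(-34043\right) \left(- \frac{1}{19466}\right) + \frac{1}{-7 + 148} \cdot 220 \left(- \frac{1}{32645}\right) = \frac{34043}{19466} + \frac{1}{141} \cdot 220 \left(- \frac{1}{32645}\right) = \frac{34043}{19466} + \frac{220}{141} \left(- \frac{1}{32645}\right) = \frac{34043}{19466} - \frac{44}{920589} = \frac{31338754823}{17920185474}$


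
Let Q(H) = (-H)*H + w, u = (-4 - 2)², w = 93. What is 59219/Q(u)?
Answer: -59219/1203 ≈ -49.226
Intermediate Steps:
u = 36 (u = (-6)² = 36)
Q(H) = 93 - H² (Q(H) = (-H)*H + 93 = -H² + 93 = 93 - H²)
59219/Q(u) = 59219/(93 - 1*36²) = 59219/(93 - 1*1296) = 59219/(93 - 1296) = 59219/(-1203) = 59219*(-1/1203) = -59219/1203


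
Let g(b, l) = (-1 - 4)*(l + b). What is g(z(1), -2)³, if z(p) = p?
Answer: 125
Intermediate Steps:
g(b, l) = -5*b - 5*l (g(b, l) = -5*(b + l) = -5*b - 5*l)
g(z(1), -2)³ = (-5*1 - 5*(-2))³ = (-5 + 10)³ = 5³ = 125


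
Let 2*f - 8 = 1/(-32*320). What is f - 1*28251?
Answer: -578498561/20480 ≈ -28247.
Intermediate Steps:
f = 81919/20480 (f = 4 + 1/(2*((-32*320))) = 4 + (½)/(-10240) = 4 + (½)*(-1/10240) = 4 - 1/20480 = 81919/20480 ≈ 4.0000)
f - 1*28251 = 81919/20480 - 1*28251 = 81919/20480 - 28251 = -578498561/20480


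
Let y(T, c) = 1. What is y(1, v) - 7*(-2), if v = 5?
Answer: 15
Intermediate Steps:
y(1, v) - 7*(-2) = 1 - 7*(-2) = 1 + 14 = 15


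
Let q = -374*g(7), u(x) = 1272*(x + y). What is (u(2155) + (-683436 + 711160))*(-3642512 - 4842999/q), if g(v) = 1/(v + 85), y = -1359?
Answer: -476814837342440/187 ≈ -2.5498e+12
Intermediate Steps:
g(v) = 1/(85 + v)
u(x) = -1728648 + 1272*x (u(x) = 1272*(x - 1359) = 1272*(-1359 + x) = -1728648 + 1272*x)
q = -187/46 (q = -374/(85 + 7) = -374/92 = -374*1/92 = -187/46 ≈ -4.0652)
(u(2155) + (-683436 + 711160))*(-3642512 - 4842999/q) = ((-1728648 + 1272*2155) + (-683436 + 711160))*(-3642512 - 4842999/(-187/46)) = ((-1728648 + 2741160) + 27724)*(-3642512 - 4842999*(-46/187)) = (1012512 + 27724)*(-3642512 + 222777954/187) = 1040236*(-458371790/187) = -476814837342440/187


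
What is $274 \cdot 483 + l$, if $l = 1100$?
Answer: $133442$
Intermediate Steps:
$274 \cdot 483 + l = 274 \cdot 483 + 1100 = 132342 + 1100 = 133442$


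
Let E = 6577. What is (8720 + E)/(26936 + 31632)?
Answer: 15297/58568 ≈ 0.26118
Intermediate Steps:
(8720 + E)/(26936 + 31632) = (8720 + 6577)/(26936 + 31632) = 15297/58568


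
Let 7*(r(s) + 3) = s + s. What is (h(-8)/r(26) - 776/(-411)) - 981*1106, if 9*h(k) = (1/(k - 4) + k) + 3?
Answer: -497656231019/458676 ≈ -1.0850e+6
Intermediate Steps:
r(s) = -3 + 2*s/7 (r(s) = -3 + (s + s)/7 = -3 + (2*s)/7 = -3 + 2*s/7)
h(k) = ⅓ + k/9 + 1/(9*(-4 + k)) (h(k) = ((1/(k - 4) + k) + 3)/9 = ((1/(-4 + k) + k) + 3)/9 = ((k + 1/(-4 + k)) + 3)/9 = (3 + k + 1/(-4 + k))/9 = ⅓ + k/9 + 1/(9*(-4 + k)))
(h(-8)/r(26) - 776/(-411)) - 981*1106 = (((-11 + (-8)² - 1*(-8))/(9*(-4 - 8)))/(-3 + (2/7)*26) - 776/(-411)) - 981*1106 = (((⅑)*(-11 + 64 + 8)/(-12))/(-3 + 52/7) - 776*(-1/411)) - 1084986 = (((⅑)*(-1/12)*61)/(31/7) + 776/411) - 1084986 = (-61/108*7/31 + 776/411) - 1084986 = (-427/3348 + 776/411) - 1084986 = 807517/458676 - 1084986 = -497656231019/458676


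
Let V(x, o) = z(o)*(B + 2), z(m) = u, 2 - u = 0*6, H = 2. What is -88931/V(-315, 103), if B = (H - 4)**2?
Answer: -88931/12 ≈ -7410.9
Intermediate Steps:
B = 4 (B = (2 - 4)**2 = (-2)**2 = 4)
u = 2 (u = 2 - 0*6 = 2 - 1*0 = 2 + 0 = 2)
z(m) = 2
V(x, o) = 12 (V(x, o) = 2*(4 + 2) = 2*6 = 12)
-88931/V(-315, 103) = -88931/12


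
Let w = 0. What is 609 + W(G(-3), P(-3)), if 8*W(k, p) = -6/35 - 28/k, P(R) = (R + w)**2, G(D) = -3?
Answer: 256261/420 ≈ 610.15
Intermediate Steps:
P(R) = R**2 (P(R) = (R + 0)**2 = R**2)
W(k, p) = -3/140 - 7/(2*k) (W(k, p) = (-6/35 - 28/k)/8 = -3/140 - 7/(2*k))
609 + W(G(-3), P(-3)) = 609 + (1/140)*(-490 - 3*(-3))/(-3) = 609 + (1/140)*(-1/3)*(-490 + 9) = 609 + (1/140)*(-1/3)*(-481) = 609 + 481/420 = 256261/420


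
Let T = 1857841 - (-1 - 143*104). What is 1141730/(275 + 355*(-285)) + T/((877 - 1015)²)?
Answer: 696723902/8006415 ≈ 87.021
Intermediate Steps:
T = 1872714 (T = 1857841 - (-1 - 14872) = 1857841 - 1*(-14873) = 1857841 + 14873 = 1872714)
1141730/(275 + 355*(-285)) + T/((877 - 1015)²) = 1141730/(275 + 355*(-285)) + 1872714/((877 - 1015)²) = 1141730/(275 - 101175) + 1872714/((-138)²) = 1141730/(-100900) + 1872714/19044 = 1141730*(-1/100900) + 1872714*(1/19044) = -114173/10090 + 312119/3174 = 696723902/8006415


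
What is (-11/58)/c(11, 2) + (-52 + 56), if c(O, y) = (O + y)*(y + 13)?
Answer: 45229/11310 ≈ 3.9990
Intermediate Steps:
c(O, y) = (13 + y)*(O + y) (c(O, y) = (O + y)*(13 + y) = (13 + y)*(O + y))
(-11/58)/c(11, 2) + (-52 + 56) = (-11/58)/(2² + 13*11 + 13*2 + 11*2) + (-52 + 56) = (-11*1/58)/(4 + 143 + 26 + 22) + 4 = -11/58/195 + 4 = -11/58*1/195 + 4 = -11/11310 + 4 = 45229/11310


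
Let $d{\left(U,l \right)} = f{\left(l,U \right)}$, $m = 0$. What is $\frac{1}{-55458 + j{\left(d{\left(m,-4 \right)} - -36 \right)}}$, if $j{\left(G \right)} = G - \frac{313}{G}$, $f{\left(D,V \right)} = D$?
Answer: $- \frac{32}{1773945} \approx -1.8039 \cdot 10^{-5}$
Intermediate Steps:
$d{\left(U,l \right)} = l$
$\frac{1}{-55458 + j{\left(d{\left(m,-4 \right)} - -36 \right)}} = \frac{1}{-55458 - \left(-32 + \frac{313}{-4 - -36}\right)} = \frac{1}{-55458 + \left(\left(-4 + 36\right) - \frac{313}{-4 + 36}\right)} = \frac{1}{-55458 + \left(32 - \frac{313}{32}\right)} = \frac{1}{-55458 + \frac{711}{32}} = \frac{1}{- \frac{1773945}{32}} = - \frac{32}{1773945}$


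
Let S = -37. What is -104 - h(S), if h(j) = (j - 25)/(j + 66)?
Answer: -2954/29 ≈ -101.86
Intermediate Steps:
h(j) = (-25 + j)/(66 + j)
-104 - h(S) = -104 - (-25 - 37)/(66 - 37) = -104 - (-62)/29 = -104 - 1*(-62/29) = -104 + 62/29 = -2954/29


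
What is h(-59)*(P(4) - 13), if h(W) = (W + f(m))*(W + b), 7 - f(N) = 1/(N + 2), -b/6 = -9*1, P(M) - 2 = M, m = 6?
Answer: -14595/8 ≈ -1824.4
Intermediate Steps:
P(M) = 2 + M
b = 54 (b = -(-54) = -6*(-9) = 54)
f(N) = 7 - 1/(2 + N) (f(N) = 7 - 1/(N + 2) = 7 - 1/(2 + N))
h(W) = (54 + W)*(55/8 + W) (h(W) = (W + (13 + 7*6)/(2 + 6))*(W + 54) = (W + (13 + 42)/8)*(54 + W) = (W + (⅛)*55)*(54 + W) = (W + 55/8)*(54 + W) = (55/8 + W)*(54 + W) = (54 + W)*(55/8 + W))
h(-59)*(P(4) - 13) = (1485/4 + (-59)² + (487/8)*(-59))*((2 + 4) - 13) = (1485/4 + 3481 - 28733/8)*(6 - 13) = (2085/8)*(-7) = -14595/8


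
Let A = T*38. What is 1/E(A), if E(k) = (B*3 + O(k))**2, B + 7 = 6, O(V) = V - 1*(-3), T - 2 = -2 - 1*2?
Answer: 1/5776 ≈ 0.00017313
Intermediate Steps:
T = -2 (T = 2 + (-2 - 1*2) = 2 + (-2 - 2) = 2 - 4 = -2)
O(V) = 3 + V (O(V) = V + 3 = 3 + V)
B = -1 (B = -7 + 6 = -1)
A = -76 (A = -2*38 = -76)
E(k) = k**2 (E(k) = (-1*3 + (3 + k))**2 = (-3 + (3 + k))**2 = k**2)
1/E(A) = 1/((-76)**2) = 1/5776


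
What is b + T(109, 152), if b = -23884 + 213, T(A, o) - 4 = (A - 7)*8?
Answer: -22851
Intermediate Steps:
T(A, o) = -52 + 8*A (T(A, o) = 4 + (A - 7)*8 = 4 + (-7 + A)*8 = 4 + (-56 + 8*A) = -52 + 8*A)
b = -23671
b + T(109, 152) = -23671 + (-52 + 8*109) = -23671 + (-52 + 872) = -23671 + 820 = -22851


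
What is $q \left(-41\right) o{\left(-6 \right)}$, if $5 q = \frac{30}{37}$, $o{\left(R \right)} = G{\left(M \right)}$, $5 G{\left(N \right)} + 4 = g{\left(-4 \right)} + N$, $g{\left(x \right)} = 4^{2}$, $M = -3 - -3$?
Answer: $- \frac{2952}{185} \approx -15.957$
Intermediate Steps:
$M = 0$ ($M = -3 + 3 = 0$)
$g{\left(x \right)} = 16$
$G{\left(N \right)} = \frac{12}{5} + \frac{N}{5}$ ($G{\left(N \right)} = - \frac{4}{5} + \frac{16 + N}{5} = - \frac{4}{5} + \left(\frac{16}{5} + \frac{N}{5}\right) = \frac{12}{5} + \frac{N}{5}$)
$o{\left(R \right)} = \frac{12}{5}$ ($o{\left(R \right)} = \frac{12}{5} + \frac{1}{5} \cdot 0 = \frac{12}{5} + 0 = \frac{12}{5}$)
$q = \frac{6}{37}$ ($q = \frac{30 \cdot \frac{1}{37}}{5} = \frac{1}{5} \cdot \frac{30}{37} = \frac{6}{37} \approx 0.16216$)
$q \left(-41\right) o{\left(-6 \right)} = \frac{6}{37} \left(-41\right) \frac{12}{5} = \left(- \frac{246}{37}\right) \frac{12}{5} = - \frac{2952}{185}$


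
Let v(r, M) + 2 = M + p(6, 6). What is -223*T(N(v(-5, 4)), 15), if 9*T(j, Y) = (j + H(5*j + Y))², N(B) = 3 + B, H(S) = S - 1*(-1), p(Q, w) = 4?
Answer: -1092700/9 ≈ -1.2141e+5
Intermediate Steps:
v(r, M) = 2 + M (v(r, M) = -2 + (M + 4) = -2 + (4 + M) = 2 + M)
H(S) = 1 + S (H(S) = S + 1 = 1 + S)
T(j, Y) = (1 + Y + 6*j)²/9 (T(j, Y) = (j + (1 + (5*j + Y)))²/9 = (j + (1 + (Y + 5*j)))²/9 = (j + (1 + Y + 5*j))²/9 = (1 + Y + 6*j)²/9)
-223*T(N(v(-5, 4)), 15) = -223*(1 + 15 + 6*(3 + (2 + 4)))²/9 = -223*(1 + 15 + 6*(3 + 6))²/9 = -223*(1 + 15 + 6*9)²/9 = -223*(1 + 15 + 54)²/9 = -223*70²/9 = -223*4900/9 = -1092700/9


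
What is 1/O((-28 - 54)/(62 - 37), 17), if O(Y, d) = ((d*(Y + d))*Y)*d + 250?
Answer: -625/7972164 ≈ -7.8398e-5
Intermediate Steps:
O(Y, d) = 250 + Y*d²*(Y + d) (O(Y, d) = (Y*d*(Y + d))*d + 250 = Y*d²*(Y + d) + 250 = 250 + Y*d²*(Y + d))
1/O((-28 - 54)/(62 - 37), 17) = 1/(250 + ((-28 - 54)/(62 - 37))*17³ + ((-28 - 54)/(62 - 37))²*17²) = 1/(250 - 82/25*4913 + (-82/25)²*289) = 1/(250 - 402866/25 + (6724/625)*289) = 1/(250 - 402866/25 + 1943236/625) = 1/(-7972164/625) = -625/7972164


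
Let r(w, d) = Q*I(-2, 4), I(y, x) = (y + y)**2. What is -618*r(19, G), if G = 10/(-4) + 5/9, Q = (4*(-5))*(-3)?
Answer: -593280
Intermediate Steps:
Q = 60 (Q = -20*(-3) = 60)
I(y, x) = 4*y**2 (I(y, x) = (2*y)**2 = 4*y**2)
G = -35/18 (G = 10*(-1/4) + 5*(1/9) = -5/2 + 5/9 = -35/18 ≈ -1.9444)
r(w, d) = 960 (r(w, d) = 60*(4*(-2)**2) = 60*(4*4) = 60*16 = 960)
-618*r(19, G) = -618*960 = -593280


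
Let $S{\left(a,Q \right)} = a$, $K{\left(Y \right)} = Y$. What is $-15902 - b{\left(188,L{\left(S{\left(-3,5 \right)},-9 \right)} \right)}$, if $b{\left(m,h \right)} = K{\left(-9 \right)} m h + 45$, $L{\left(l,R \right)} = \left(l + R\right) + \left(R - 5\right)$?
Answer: $-59939$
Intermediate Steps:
$L{\left(l,R \right)} = -5 + l + 2 R$ ($L{\left(l,R \right)} = \left(R + l\right) + \left(-5 + R\right) = -5 + l + 2 R$)
$b{\left(m,h \right)} = 45 - 9 h m$ ($b{\left(m,h \right)} = - 9 m h + 45 = - 9 h m + 45 = 45 - 9 h m$)
$-15902 - b{\left(188,L{\left(S{\left(-3,5 \right)},-9 \right)} \right)} = -15902 - \left(45 - 9 \left(-5 - 3 + 2 \left(-9\right)\right) 188\right) = -15902 - \left(45 - 9 \left(-5 - 3 - 18\right) 188\right) = -15902 - \left(45 - \left(-234\right) 188\right) = -15902 - \left(45 + 43992\right) = -15902 - 44037 = -59939$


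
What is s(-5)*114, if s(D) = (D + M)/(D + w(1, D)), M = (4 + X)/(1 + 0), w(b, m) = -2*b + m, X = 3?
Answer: -19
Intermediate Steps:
w(b, m) = m - 2*b
M = 7 (M = (4 + 3)/(1 + 0) = 7/1 = 7*1 = 7)
s(D) = (7 + D)/(-2 + 2*D) (s(D) = (D + 7)/(D + (D - 2*1)) = (7 + D)/(D + (D - 2)) = (7 + D)/(D + (-2 + D)) = (7 + D)/(-2 + 2*D))
s(-5)*114 = ((7 - 5)/(2*(-1 - 5)))*114 = ((½)*2/(-6))*114 = ((½)*(-⅙)*2)*114 = -⅙*114 = -19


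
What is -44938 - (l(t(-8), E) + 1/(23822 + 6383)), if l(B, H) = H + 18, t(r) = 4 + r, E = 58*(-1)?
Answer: -1356144091/30205 ≈ -44898.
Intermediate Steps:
E = -58
l(B, H) = 18 + H
-44938 - (l(t(-8), E) + 1/(23822 + 6383)) = -44938 - ((18 - 58) + 1/(23822 + 6383)) = -44938 - (-40 + 1/30205) = -44938 - 1*(-1208199/30205) = -44938 + 1208199/30205 = -1356144091/30205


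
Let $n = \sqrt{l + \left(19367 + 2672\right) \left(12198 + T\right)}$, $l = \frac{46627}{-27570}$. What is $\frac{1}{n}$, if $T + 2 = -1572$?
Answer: $\frac{\sqrt{177972735605540010}}{6455304156893} \approx 6.5352 \cdot 10^{-5}$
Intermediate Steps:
$T = -1574$ ($T = -2 - 1572 = -1574$)
$l = - \frac{46627}{27570}$ ($l = 46627 \left(- \frac{1}{27570}\right) = - \frac{46627}{27570} \approx -1.6912$)
$n = \frac{\sqrt{177972735605540010}}{27570}$ ($n = \sqrt{- \frac{46627}{27570} + \left(19367 + 2672\right) \left(12198 - 1574\right)} = \sqrt{- \frac{46627}{27570} + 22039 \cdot 10624} = \sqrt{- \frac{46627}{27570} + 234142336} = \sqrt{\frac{6455304156893}{27570}} = \frac{\sqrt{177972735605540010}}{27570} \approx 15302.0$)
$\frac{1}{n} = \frac{1}{\frac{1}{27570} \sqrt{177972735605540010}} = \frac{\sqrt{177972735605540010}}{6455304156893}$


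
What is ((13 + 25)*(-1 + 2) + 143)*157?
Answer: 28417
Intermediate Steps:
((13 + 25)*(-1 + 2) + 143)*157 = (38*1 + 143)*157 = (38 + 143)*157 = 181*157 = 28417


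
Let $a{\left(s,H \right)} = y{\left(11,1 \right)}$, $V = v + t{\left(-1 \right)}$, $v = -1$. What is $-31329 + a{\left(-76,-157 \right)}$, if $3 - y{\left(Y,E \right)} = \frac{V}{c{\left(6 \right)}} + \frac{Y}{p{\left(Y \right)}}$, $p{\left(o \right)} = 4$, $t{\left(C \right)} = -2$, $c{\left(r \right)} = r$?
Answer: $- \frac{125313}{4} \approx -31328.0$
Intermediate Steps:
$V = -3$ ($V = -1 - 2 = -3$)
$y{\left(Y,E \right)} = \frac{7}{2} - \frac{Y}{4}$ ($y{\left(Y,E \right)} = 3 - \left(- \frac{3}{6} + \frac{Y}{4}\right) = 3 - \left(\left(-3\right) \frac{1}{6} + Y \frac{1}{4}\right) = 3 - \left(- \frac{1}{2} + \frac{Y}{4}\right) = \frac{7}{2} - \frac{Y}{4}$)
$a{\left(s,H \right)} = \frac{3}{4}$ ($a{\left(s,H \right)} = \frac{7}{2} - \frac{11}{4} = \frac{3}{4}$)
$-31329 + a{\left(-76,-157 \right)} = -31329 + \frac{3}{4} = - \frac{125313}{4}$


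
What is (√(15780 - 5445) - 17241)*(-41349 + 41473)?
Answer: -2137884 + 124*√10335 ≈ -2.1253e+6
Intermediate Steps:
(√(15780 - 5445) - 17241)*(-41349 + 41473) = (√10335 - 17241)*124 = (-17241 + √10335)*124 = -2137884 + 124*√10335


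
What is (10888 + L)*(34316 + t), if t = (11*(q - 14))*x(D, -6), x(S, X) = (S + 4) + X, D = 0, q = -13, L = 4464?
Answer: 535938320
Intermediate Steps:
x(S, X) = 4 + S + X (x(S, X) = (4 + S) + X = 4 + S + X)
t = 594 (t = (11*(-13 - 14))*(4 + 0 - 6) = (11*(-27))*(-2) = -297*(-2) = 594)
(10888 + L)*(34316 + t) = (10888 + 4464)*(34316 + 594) = 15352*34910 = 535938320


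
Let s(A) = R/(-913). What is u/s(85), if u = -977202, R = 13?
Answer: 892185426/13 ≈ 6.8630e+7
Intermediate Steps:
s(A) = -13/913 (s(A) = 13/(-913) = 13*(-1/913) = -13/913)
u/s(85) = -977202/(-13/913) = -977202*(-913/13) = 892185426/13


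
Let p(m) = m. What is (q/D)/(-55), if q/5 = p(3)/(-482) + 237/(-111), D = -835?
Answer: -38189/163805290 ≈ -0.00023314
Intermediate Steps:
q = -190945/17834 (q = 5*(3/(-482) + 237/(-111)) = 5*(3*(-1/482) + 237*(-1/111)) = 5*(-3/482 - 79/37) = 5*(-38189/17834) = -190945/17834 ≈ -10.707)
(q/D)/(-55) = -190945/17834/(-835)/(-55) = -190945/17834*(-1/835)*(-1/55) = (38189/2978278)*(-1/55) = -38189/163805290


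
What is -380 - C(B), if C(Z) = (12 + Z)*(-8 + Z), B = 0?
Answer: -284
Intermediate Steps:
C(Z) = (-8 + Z)*(12 + Z)
-380 - C(B) = -380 - (-96 + 0² + 4*0) = -380 - (-96 + 0 + 0) = -380 - 1*(-96) = -380 + 96 = -284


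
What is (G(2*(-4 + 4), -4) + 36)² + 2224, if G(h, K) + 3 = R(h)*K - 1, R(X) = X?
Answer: 3248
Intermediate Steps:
G(h, K) = -4 + K*h (G(h, K) = -3 + (h*K - 1) = -3 + (K*h - 1) = -3 + (-1 + K*h) = -4 + K*h)
(G(2*(-4 + 4), -4) + 36)² + 2224 = ((-4 - 8*(-4 + 4)) + 36)² + 2224 = ((-4 - 8*0) + 36)² + 2224 = ((-4 - 4*0) + 36)² + 2224 = ((-4 + 0) + 36)² + 2224 = (-4 + 36)² + 2224 = 32² + 2224 = 1024 + 2224 = 3248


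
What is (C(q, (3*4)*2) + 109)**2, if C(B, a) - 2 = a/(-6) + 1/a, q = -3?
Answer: 6599761/576 ≈ 11458.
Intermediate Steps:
C(B, a) = 2 + 1/a - a/6 (C(B, a) = 2 + (a/(-6) + 1/a) = 2 + (a*(-1/6) + 1/a) = 2 + (-a/6 + 1/a) = 2 + (1/a - a/6) = 2 + 1/a - a/6)
(C(q, (3*4)*2) + 109)**2 = ((2 + 1/((3*4)*2) - 3*4*2/6) + 109)**2 = ((2 + 1/(12*2) - 2*2) + 109)**2 = ((2 + 1/24 - 1/6*24) + 109)**2 = ((2 + 1/24 - 4) + 109)**2 = (-47/24 + 109)**2 = (2569/24)**2 = 6599761/576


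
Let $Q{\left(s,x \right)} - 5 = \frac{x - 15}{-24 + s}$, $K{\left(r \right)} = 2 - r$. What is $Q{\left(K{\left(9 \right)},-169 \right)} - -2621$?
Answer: $\frac{81590}{31} \approx 2631.9$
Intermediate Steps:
$Q{\left(s,x \right)} = 5 + \frac{-15 + x}{-24 + s}$ ($Q{\left(s,x \right)} = 5 + \frac{x - 15}{-24 + s} = 5 + \frac{-15 + x}{-24 + s}$)
$Q{\left(K{\left(9 \right)},-169 \right)} - -2621 = \frac{-135 - 169 + 5 \left(2 - 9\right)}{-24 + \left(2 - 9\right)} - -2621 = \frac{-135 - 169 + 5 \left(2 - 9\right)}{-24 + \left(2 - 9\right)} + 2621 = \frac{-135 - 169 + 5 \left(-7\right)}{-24 - 7} + 2621 = \frac{-135 - 169 - 35}{-31} + 2621 = \left(- \frac{1}{31}\right) \left(-339\right) + 2621 = \frac{339}{31} + 2621 = \frac{81590}{31}$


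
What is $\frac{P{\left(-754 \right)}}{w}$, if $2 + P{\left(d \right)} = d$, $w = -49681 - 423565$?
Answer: $\frac{378}{236623} \approx 0.0015975$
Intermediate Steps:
$w = -473246$
$P{\left(d \right)} = -2 + d$
$\frac{P{\left(-754 \right)}}{w} = \frac{-2 - 754}{-473246} = \left(-756\right) \left(- \frac{1}{473246}\right) = \frac{378}{236623}$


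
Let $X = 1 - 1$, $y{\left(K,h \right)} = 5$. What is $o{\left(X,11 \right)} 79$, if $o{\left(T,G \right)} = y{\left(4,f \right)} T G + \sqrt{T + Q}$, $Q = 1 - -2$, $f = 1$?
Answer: $79 \sqrt{3} \approx 136.83$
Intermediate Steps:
$Q = 3$ ($Q = 1 + 2 = 3$)
$X = 0$ ($X = 1 - 1 = 0$)
$o{\left(T,G \right)} = \sqrt{3 + T} + 5 G T$ ($o{\left(T,G \right)} = 5 T G + \sqrt{T + 3} = 5 G T + \sqrt{3 + T} = \sqrt{3 + T} + 5 G T$)
$o{\left(X,11 \right)} 79 = \left(\sqrt{3 + 0} + 5 \cdot 11 \cdot 0\right) 79 = \left(\sqrt{3} + 0\right) 79 = \sqrt{3} \cdot 79 = 79 \sqrt{3}$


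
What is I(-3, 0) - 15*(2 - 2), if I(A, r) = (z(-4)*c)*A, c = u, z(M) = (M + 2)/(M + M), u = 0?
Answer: 0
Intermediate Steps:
z(M) = (2 + M)/(2*M) (z(M) = (2 + M)/((2*M)) = (2 + M)*(1/(2*M)) = (2 + M)/(2*M))
c = 0
I(A, r) = 0 (I(A, r) = (((½)*(2 - 4)/(-4))*0)*A = (((½)*(-¼)*(-2))*0)*A = ((¼)*0)*A = 0*A = 0)
I(-3, 0) - 15*(2 - 2) = 0 - 15*(2 - 2) = 0 - 15*0 = 0 + 0 = 0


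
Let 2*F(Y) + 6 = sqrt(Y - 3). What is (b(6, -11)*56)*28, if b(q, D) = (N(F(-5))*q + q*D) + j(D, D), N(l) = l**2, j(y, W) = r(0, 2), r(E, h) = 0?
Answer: -37632 - 56448*I*sqrt(2) ≈ -37632.0 - 79830.0*I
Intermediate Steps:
F(Y) = -3 + sqrt(-3 + Y)/2 (F(Y) = -3 + sqrt(Y - 3)/2 = -3 + sqrt(-3 + Y)/2)
j(y, W) = 0
b(q, D) = D*q + q*(-3 + I*sqrt(2))**2 (b(q, D) = ((-3 + sqrt(-3 - 5)/2)**2*q + q*D) + 0 = ((-3 + sqrt(-8)/2)**2*q + D*q) + 0 = ((-3 + (2*I*sqrt(2))/2)**2*q + D*q) + 0 = ((-3 + I*sqrt(2))**2*q + D*q) + 0 = (q*(-3 + I*sqrt(2))**2 + D*q) + 0 = (D*q + q*(-3 + I*sqrt(2))**2) + 0 = D*q + q*(-3 + I*sqrt(2))**2)
(b(6, -11)*56)*28 = ((6*(-11 + (3 - I*sqrt(2))**2))*56)*28 = ((-66 + 6*(3 - I*sqrt(2))**2)*56)*28 = (-3696 + 336*(3 - I*sqrt(2))**2)*28 = -103488 + 9408*(3 - I*sqrt(2))**2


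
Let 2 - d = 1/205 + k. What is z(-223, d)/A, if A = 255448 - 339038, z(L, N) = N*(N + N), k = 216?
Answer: -1924664641/1756434875 ≈ -1.0958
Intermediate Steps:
d = -43871/205 (d = 2 - (1/205 + 216) = 2 - 1*44281/205 = 2 - 44281/205 = -43871/205 ≈ -214.00)
z(L, N) = 2*N² (z(L, N) = N*(2*N) = 2*N²)
A = -83590
z(-223, d)/A = (2*(-43871/205)²)/(-83590) = (2*(1924664641/42025))*(-1/83590) = (3849329282/42025)*(-1/83590) = -1924664641/1756434875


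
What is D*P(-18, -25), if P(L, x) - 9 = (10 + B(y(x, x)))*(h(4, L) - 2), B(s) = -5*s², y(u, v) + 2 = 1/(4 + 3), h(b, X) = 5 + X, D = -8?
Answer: -46128/49 ≈ -941.39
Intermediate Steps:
y(u, v) = -13/7 (y(u, v) = -2 + 1/(4 + 3) = -2 + 1/7 = -2 + ⅐ = -13/7)
P(L, x) = -624/49 - 355*L/49 (P(L, x) = 9 + (10 - 5*(-13/7)²)*((5 + L) - 2) = 9 + (10 - 5*169/49)*(3 + L) = 9 + (10 - 845/49)*(3 + L) = 9 - 355*(3 + L)/49 = 9 + (-1065/49 - 355*L/49) = -624/49 - 355*L/49)
D*P(-18, -25) = -8*(-624/49 - 355/49*(-18)) = -8*(-624/49 + 6390/49) = -8*5766/49 = -46128/49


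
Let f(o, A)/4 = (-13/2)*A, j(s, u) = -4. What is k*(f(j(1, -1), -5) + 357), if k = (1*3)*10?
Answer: 14610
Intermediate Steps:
f(o, A) = -26*A (f(o, A) = 4*((-13/2)*A) = 4*((-13*½)*A) = 4*(-13*A/2) = -26*A)
k = 30 (k = 3*10 = 30)
k*(f(j(1, -1), -5) + 357) = 30*(-26*(-5) + 357) = 30*(130 + 357) = 30*487 = 14610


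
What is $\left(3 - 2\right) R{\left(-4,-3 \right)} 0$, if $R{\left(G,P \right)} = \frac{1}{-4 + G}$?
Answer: $0$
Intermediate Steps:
$\left(3 - 2\right) R{\left(-4,-3 \right)} 0 = \frac{3 - 2}{-4 - 4} \cdot 0 = 1 \frac{1}{-8} \cdot 0 = 1 \left(- \frac{1}{8}\right) 0 = \left(- \frac{1}{8}\right) 0 = 0$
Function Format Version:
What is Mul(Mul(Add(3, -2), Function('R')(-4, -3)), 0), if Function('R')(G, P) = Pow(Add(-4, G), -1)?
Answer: 0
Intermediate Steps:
Mul(Mul(Add(3, -2), Function('R')(-4, -3)), 0) = Mul(Mul(Add(3, -2), Pow(Add(-4, -4), -1)), 0) = Mul(Mul(1, Pow(-8, -1)), 0) = Mul(Mul(1, Rational(-1, 8)), 0) = Mul(Rational(-1, 8), 0) = 0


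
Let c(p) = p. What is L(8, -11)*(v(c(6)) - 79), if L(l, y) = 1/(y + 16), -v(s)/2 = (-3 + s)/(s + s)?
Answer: -159/10 ≈ -15.900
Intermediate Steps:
v(s) = -(-3 + s)/s (v(s) = -2*(-3 + s)/(s + s) = -2*(-3 + s)/(2*s) = -2*(-3 + s)*1/(2*s) = -(-3 + s)/s)
L(l, y) = 1/(16 + y)
L(8, -11)*(v(c(6)) - 79) = ((3 - 1*6)/6 - 79)/(16 - 11) = ((3 - 6)/6 - 79)/5 = ((1/6)*(-3) - 79)/5 = (-1/2 - 79)/5 = (1/5)*(-159/2) = -159/10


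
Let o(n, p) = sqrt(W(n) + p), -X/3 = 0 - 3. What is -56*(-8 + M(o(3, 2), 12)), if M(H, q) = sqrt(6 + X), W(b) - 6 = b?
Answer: 448 - 56*sqrt(15) ≈ 231.11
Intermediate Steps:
W(b) = 6 + b
X = 9 (X = -3*(0 - 3) = -3*(-3) = 9)
o(n, p) = sqrt(6 + n + p) (o(n, p) = sqrt((6 + n) + p) = sqrt(6 + n + p))
M(H, q) = sqrt(15) (M(H, q) = sqrt(6 + 9) = sqrt(15))
-56*(-8 + M(o(3, 2), 12)) = -56*(-8 + sqrt(15)) = 448 - 56*sqrt(15)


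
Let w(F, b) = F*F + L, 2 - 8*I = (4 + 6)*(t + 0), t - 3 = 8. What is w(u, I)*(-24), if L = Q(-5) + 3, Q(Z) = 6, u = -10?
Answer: -2616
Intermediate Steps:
t = 11 (t = 3 + 8 = 11)
I = -27/2 (I = 1/4 - (4 + 6)*(11 + 0)/8 = 1/4 - 5*11/4 = 1/4 - 1/8*110 = 1/4 - 55/4 = -27/2 ≈ -13.500)
L = 9 (L = 6 + 3 = 9)
w(F, b) = 9 + F**2 (w(F, b) = F*F + 9 = F**2 + 9 = 9 + F**2)
w(u, I)*(-24) = (9 + (-10)**2)*(-24) = (9 + 100)*(-24) = 109*(-24) = -2616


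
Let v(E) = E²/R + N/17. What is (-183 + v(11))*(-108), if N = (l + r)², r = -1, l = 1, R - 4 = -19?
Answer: 103176/5 ≈ 20635.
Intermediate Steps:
R = -15 (R = 4 - 19 = -15)
N = 0 (N = (1 - 1)² = 0² = 0)
v(E) = -E²/15 (v(E) = E²/(-15) + 0/17 = E²*(-1/15) + 0*(1/17) = -E²/15 + 0 = -E²/15)
(-183 + v(11))*(-108) = (-183 - 1/15*11²)*(-108) = (-183 - 1/15*121)*(-108) = (-183 - 121/15)*(-108) = -2866/15*(-108) = 103176/5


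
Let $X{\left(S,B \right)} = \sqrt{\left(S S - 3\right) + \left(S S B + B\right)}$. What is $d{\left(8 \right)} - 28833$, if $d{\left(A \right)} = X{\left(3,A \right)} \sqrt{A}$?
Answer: $-28833 + 4 \sqrt{43} \approx -28807.0$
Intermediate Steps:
$X{\left(S,B \right)} = \sqrt{-3 + B + S^{2} + B S^{2}}$ ($X{\left(S,B \right)} = \sqrt{\left(S^{2} - 3\right) + \left(S^{2} B + B\right)} = \sqrt{\left(-3 + S^{2}\right) + \left(B S^{2} + B\right)} = \sqrt{\left(-3 + S^{2}\right) + \left(B + B S^{2}\right)} = \sqrt{-3 + B + S^{2} + B S^{2}}$)
$d{\left(A \right)} = \sqrt{A} \sqrt{6 + 10 A}$ ($d{\left(A \right)} = \sqrt{-3 + A + 3^{2} + A 3^{2}} \sqrt{A} = \sqrt{-3 + A + 9 + A 9} \sqrt{A} = \sqrt{-3 + A + 9 + 9 A} \sqrt{A} = \sqrt{6 + 10 A} \sqrt{A} = \sqrt{A} \sqrt{6 + 10 A}$)
$d{\left(8 \right)} - 28833 = \sqrt{2} \sqrt{8} \sqrt{3 + 5 \cdot 8} - 28833 = \sqrt{2} \cdot 2 \sqrt{2} \sqrt{3 + 40} - 28833 = \sqrt{2} \cdot 2 \sqrt{2} \sqrt{43} - 28833 = 4 \sqrt{43} - 28833 = -28833 + 4 \sqrt{43}$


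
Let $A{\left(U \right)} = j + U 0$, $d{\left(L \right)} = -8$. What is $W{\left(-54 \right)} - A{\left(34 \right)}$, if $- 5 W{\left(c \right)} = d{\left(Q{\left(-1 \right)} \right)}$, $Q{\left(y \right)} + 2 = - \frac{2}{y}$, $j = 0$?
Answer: $\frac{8}{5} \approx 1.6$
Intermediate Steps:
$Q{\left(y \right)} = -2 - \frac{2}{y}$
$W{\left(c \right)} = \frac{8}{5}$ ($W{\left(c \right)} = \left(- \frac{1}{5}\right) \left(-8\right) = \frac{8}{5}$)
$A{\left(U \right)} = 0$ ($A{\left(U \right)} = 0 + U 0 = 0 + 0 = 0$)
$W{\left(-54 \right)} - A{\left(34 \right)} = \frac{8}{5} - 0 = \frac{8}{5} + 0 = \frac{8}{5}$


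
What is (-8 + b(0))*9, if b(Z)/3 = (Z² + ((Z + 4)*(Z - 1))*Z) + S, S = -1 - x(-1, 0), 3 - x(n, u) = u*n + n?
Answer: -207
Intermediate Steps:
x(n, u) = 3 - n - n*u (x(n, u) = 3 - (u*n + n) = 3 - (n*u + n) = 3 - (n + n*u) = 3 + (-n - n*u) = 3 - n - n*u)
S = -5 (S = -1 - (3 - 1*(-1) - 1*(-1)*0) = -1 - (3 + 1 + 0) = -1 - 1*4 = -1 - 4 = -5)
b(Z) = -15 + 3*Z² + 3*Z*(-1 + Z)*(4 + Z) (b(Z) = 3*((Z² + ((Z + 4)*(Z - 1))*Z) - 5) = 3*((Z² + ((4 + Z)*(-1 + Z))*Z) - 5) = 3*((Z² + ((-1 + Z)*(4 + Z))*Z) - 5) = 3*((Z² + Z*(-1 + Z)*(4 + Z)) - 5) = 3*(-5 + Z² + Z*(-1 + Z)*(4 + Z)) = -15 + 3*Z² + 3*Z*(-1 + Z)*(4 + Z))
(-8 + b(0))*9 = (-8 + (-15 - 12*0 + 3*0³ + 12*0²))*9 = (-8 + (-15 + 0 + 3*0 + 12*0))*9 = (-8 + (-15 + 0 + 0 + 0))*9 = (-8 - 15)*9 = -23*9 = -207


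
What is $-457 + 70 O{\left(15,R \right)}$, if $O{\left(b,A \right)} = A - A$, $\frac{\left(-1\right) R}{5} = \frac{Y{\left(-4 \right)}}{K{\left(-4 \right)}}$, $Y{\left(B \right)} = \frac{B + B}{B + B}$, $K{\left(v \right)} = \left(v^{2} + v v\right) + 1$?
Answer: $-457$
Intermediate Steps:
$K{\left(v \right)} = 1 + 2 v^{2}$ ($K{\left(v \right)} = \left(v^{2} + v^{2}\right) + 1 = 2 v^{2} + 1 = 1 + 2 v^{2}$)
$Y{\left(B \right)} = 1$ ($Y{\left(B \right)} = \frac{2 B}{2 B} = 2 B \frac{1}{2 B} = 1$)
$R = - \frac{5}{33}$ ($R = - 5 \cdot 1 \frac{1}{1 + 2 \left(-4\right)^{2}} = - 5 \cdot 1 \frac{1}{1 + 2 \cdot 16} = - 5 \cdot 1 \frac{1}{1 + 32} = - 5 \cdot 1 \cdot \frac{1}{33} = \left(-5\right) \frac{1}{33} = - \frac{5}{33} \approx -0.15152$)
$O{\left(b,A \right)} = 0$
$-457 + 70 O{\left(15,R \right)} = -457 + 70 \cdot 0 = -457 + 0 = -457$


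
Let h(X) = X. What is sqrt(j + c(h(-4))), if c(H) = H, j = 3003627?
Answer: sqrt(3003623) ≈ 1733.1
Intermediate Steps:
sqrt(j + c(h(-4))) = sqrt(3003627 - 4) = sqrt(3003623)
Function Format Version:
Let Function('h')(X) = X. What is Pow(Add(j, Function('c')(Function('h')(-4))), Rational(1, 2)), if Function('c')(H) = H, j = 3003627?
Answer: Pow(3003623, Rational(1, 2)) ≈ 1733.1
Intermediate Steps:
Pow(Add(j, Function('c')(Function('h')(-4))), Rational(1, 2)) = Pow(Add(3003627, -4), Rational(1, 2)) = Pow(3003623, Rational(1, 2))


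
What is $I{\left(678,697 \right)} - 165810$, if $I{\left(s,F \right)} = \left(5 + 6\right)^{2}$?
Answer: $-165689$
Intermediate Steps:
$I{\left(s,F \right)} = 121$ ($I{\left(s,F \right)} = 11^{2} = 121$)
$I{\left(678,697 \right)} - 165810 = 121 - 165810 = -165689$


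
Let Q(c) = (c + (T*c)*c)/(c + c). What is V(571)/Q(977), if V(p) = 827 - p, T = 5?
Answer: 256/2443 ≈ 0.10479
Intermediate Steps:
Q(c) = (c + 5*c²)/(2*c) (Q(c) = (c + (5*c)*c)/(c + c) = (c + 5*c²)/((2*c)) = (c + 5*c²)*(1/(2*c)) = (c + 5*c²)/(2*c))
V(571)/Q(977) = (827 - 1*571)/(½ + (5/2)*977) = (827 - 571)/(½ + 4885/2) = 256/2443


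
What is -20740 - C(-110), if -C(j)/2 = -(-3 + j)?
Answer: -20514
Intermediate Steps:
C(j) = -6 + 2*j (C(j) = -(-2)*(-3 + j) = -2*(3 - j) = -6 + 2*j)
-20740 - C(-110) = -20740 - (-6 + 2*(-110)) = -20740 - (-6 - 220) = -20740 - 1*(-226) = -20740 + 226 = -20514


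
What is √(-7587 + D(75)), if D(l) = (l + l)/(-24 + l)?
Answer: I*√2191793/17 ≈ 87.087*I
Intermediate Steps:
D(l) = 2*l/(-24 + l) (D(l) = (2*l)/(-24 + l) = 2*l/(-24 + l))
√(-7587 + D(75)) = √(-7587 + 2*75/(-24 + 75)) = √(-7587 + 2*75/51) = √(-7587 + 2*75*(1/51)) = √(-7587 + 50/17) = √(-128929/17) = I*√2191793/17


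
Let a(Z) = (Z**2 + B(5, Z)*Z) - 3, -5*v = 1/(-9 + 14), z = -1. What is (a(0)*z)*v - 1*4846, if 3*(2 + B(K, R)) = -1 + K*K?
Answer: -121153/25 ≈ -4846.1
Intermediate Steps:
B(K, R) = -7/3 + K**2/3 (B(K, R) = -2 + (-1 + K*K)/3 = -2 + (-1 + K**2)/3 = -2 + (-1/3 + K**2/3) = -7/3 + K**2/3)
v = -1/25 (v = -1/(5*(-9 + 14)) = -1/5/5 = -1/5*1/5 = -1/25 ≈ -0.040000)
a(Z) = -3 + Z**2 + 6*Z (a(Z) = (Z**2 + (-7/3 + (1/3)*5**2)*Z) - 3 = (Z**2 + (-7/3 + (1/3)*25)*Z) - 3 = (Z**2 + (-7/3 + 25/3)*Z) - 3 = (Z**2 + 6*Z) - 3 = -3 + Z**2 + 6*Z)
(a(0)*z)*v - 1*4846 = ((-3 + 0**2 + 6*0)*(-1))*(-1/25) - 1*4846 = ((-3 + 0 + 0)*(-1))*(-1/25) - 4846 = -3*(-1)*(-1/25) - 4846 = 3*(-1/25) - 4846 = -3/25 - 4846 = -121153/25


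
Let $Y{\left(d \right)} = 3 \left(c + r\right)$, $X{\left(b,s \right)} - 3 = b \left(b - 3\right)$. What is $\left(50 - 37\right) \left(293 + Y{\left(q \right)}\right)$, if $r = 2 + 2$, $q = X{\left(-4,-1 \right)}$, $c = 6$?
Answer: $4199$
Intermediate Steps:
$X{\left(b,s \right)} = 3 + b \left(-3 + b\right)$ ($X{\left(b,s \right)} = 3 + b \left(b - 3\right) = 3 + b \left(-3 + b\right)$)
$q = 31$ ($q = 3 + \left(-4\right)^{2} - -12 = 3 + 16 + 12 = 31$)
$r = 4$
$Y{\left(d \right)} = 30$ ($Y{\left(d \right)} = 3 \left(6 + 4\right) = 3 \cdot 10 = 30$)
$\left(50 - 37\right) \left(293 + Y{\left(q \right)}\right) = \left(50 - 37\right) \left(293 + 30\right) = \left(50 - 37\right) 323 = 13 \cdot 323 = 4199$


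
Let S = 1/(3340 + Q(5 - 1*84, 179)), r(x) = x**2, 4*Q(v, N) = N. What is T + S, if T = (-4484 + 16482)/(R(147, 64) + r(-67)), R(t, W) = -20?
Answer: 162458798/60505791 ≈ 2.6850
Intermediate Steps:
Q(v, N) = N/4
S = 4/13539 (S = 1/(3340 + (1/4)*179) = 1/(3340 + 179/4) = 1/(13539/4) = 4/13539 ≈ 0.00029544)
T = 11998/4469 (T = (-4484 + 16482)/(-20 + (-67)**2) = 11998/(-20 + 4489) = 11998/4469 ≈ 2.6847)
T + S = 11998/4469 + 4/13539 = 162458798/60505791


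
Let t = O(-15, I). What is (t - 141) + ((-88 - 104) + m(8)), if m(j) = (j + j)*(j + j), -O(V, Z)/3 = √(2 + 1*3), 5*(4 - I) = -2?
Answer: -77 - 3*√5 ≈ -83.708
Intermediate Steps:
I = 22/5 (I = 4 - ⅕*(-2) = 4 + ⅖ = 22/5 ≈ 4.4000)
O(V, Z) = -3*√5 (O(V, Z) = -3*√(2 + 1*3) = -3*√(2 + 3) = -3*√5)
m(j) = 4*j² (m(j) = (2*j)*(2*j) = 4*j²)
t = -3*√5 ≈ -6.7082
(t - 141) + ((-88 - 104) + m(8)) = (-3*√5 - 141) + ((-88 - 104) + 4*8²) = (-141 - 3*√5) + (-192 + 4*64) = (-141 - 3*√5) + (-192 + 256) = (-141 - 3*√5) + 64 = -77 - 3*√5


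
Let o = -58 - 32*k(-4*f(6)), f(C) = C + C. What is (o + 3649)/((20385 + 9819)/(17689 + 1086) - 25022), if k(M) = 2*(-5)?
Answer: -73429025/469757846 ≈ -0.15631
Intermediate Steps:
f(C) = 2*C
k(M) = -10
o = 262 (o = -58 - 32*(-10) = -58 + 320 = 262)
(o + 3649)/((20385 + 9819)/(17689 + 1086) - 25022) = (262 + 3649)/((20385 + 9819)/(17689 + 1086) - 25022) = 3911/(30204/18775 - 25022) = 3911/(-469757846/18775) = 3911*(-18775/469757846) = -73429025/469757846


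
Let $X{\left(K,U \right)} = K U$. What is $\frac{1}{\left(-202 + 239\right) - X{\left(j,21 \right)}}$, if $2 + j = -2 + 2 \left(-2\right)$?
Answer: $\frac{1}{205} \approx 0.0048781$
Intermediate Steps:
$j = -8$ ($j = -2 + \left(-2 + 2 \left(-2\right)\right) = -2 - 6 = -8$)
$\frac{1}{\left(-202 + 239\right) - X{\left(j,21 \right)}} = \frac{1}{\left(-202 + 239\right) - \left(-8\right) 21} = \frac{1}{37 - -168} = \frac{1}{37 + 168} = \frac{1}{205}$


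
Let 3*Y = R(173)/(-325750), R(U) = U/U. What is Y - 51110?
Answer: -49947247501/977250 ≈ -51110.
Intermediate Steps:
R(U) = 1
Y = -1/977250 (Y = (1/(-325750))/3 = (1*(-1/325750))/3 = (1/3)*(-1/325750) = -1/977250 ≈ -1.0233e-6)
Y - 51110 = -1/977250 - 51110 = -49947247501/977250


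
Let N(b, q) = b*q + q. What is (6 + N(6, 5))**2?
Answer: 1681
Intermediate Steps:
N(b, q) = q + b*q
(6 + N(6, 5))**2 = (6 + 5*(1 + 6))**2 = (6 + 5*7)**2 = (6 + 35)**2 = 41**2 = 1681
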